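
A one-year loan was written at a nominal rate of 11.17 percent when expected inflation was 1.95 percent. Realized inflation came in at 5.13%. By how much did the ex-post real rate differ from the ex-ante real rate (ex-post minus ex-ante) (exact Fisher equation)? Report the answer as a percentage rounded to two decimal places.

Ex-ante: (1 + 0.1117)/(1 + 0.0195) − 1 = 9.0436%
Ex-post: (1 + 0.1117)/(1 + 0.0513) − 1 = 5.7453%
Difference (ex-post − ex-ante) = -3.2984% → -3.30%.

-3.30%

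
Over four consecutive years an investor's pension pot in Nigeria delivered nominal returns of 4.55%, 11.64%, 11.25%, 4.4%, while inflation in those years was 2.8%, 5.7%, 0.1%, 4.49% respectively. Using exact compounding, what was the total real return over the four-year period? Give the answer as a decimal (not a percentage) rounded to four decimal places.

0.1928

Nominal growth factor = 1.0455 × 1.1164 × 1.1125 × 1.0440 = 1.355640
Price-level growth factor = 1.0280 × 1.0570 × 1.0010 × 1.0449 = 1.136520
Real growth factor = 1.355640 / 1.136520 = 1.192800
Total real return = 1.192800 − 1 → 0.1928.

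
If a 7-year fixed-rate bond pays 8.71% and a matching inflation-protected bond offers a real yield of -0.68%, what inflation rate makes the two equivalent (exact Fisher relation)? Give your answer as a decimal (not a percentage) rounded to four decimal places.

(1 + π) = (1 + i)/(1 + r) = 1.08710 / 0.99320 = 1.094543
Break-even inflation = 1.094543 − 1 → 0.0945.

0.0945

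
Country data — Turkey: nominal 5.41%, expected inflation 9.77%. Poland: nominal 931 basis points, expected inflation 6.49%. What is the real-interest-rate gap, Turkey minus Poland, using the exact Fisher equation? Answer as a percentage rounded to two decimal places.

Turkey: (1 + 0.0541)/(1 + 0.0977) − 1 = -3.9719%
Poland: (1 + 0.0931)/(1 + 0.0649) − 1 = 2.6481%
Differential = -3.9719% − 2.6481% = -6.6201% → -6.62%.

-6.62%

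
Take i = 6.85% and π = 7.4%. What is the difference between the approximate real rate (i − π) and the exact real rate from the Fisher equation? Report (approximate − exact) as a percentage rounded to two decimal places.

-0.04%

Approximate: r ≈ 6.850% − 7.400% = -0.5500%
Exact: (1 + 0.0685)/(1 + 0.0740) − 1 = -0.5121%
Error = -0.5500% − (-0.5121%) = -0.0379% → -0.04%.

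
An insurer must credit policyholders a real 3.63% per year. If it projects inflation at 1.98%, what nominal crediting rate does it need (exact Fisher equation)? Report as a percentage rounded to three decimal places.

5.682%

(1 + i) = (1 + r)(1 + π) = 1.03630 × 1.01980 = 1.05681874
i = 1.05681874 − 1, so the required nominal rate is 5.682%.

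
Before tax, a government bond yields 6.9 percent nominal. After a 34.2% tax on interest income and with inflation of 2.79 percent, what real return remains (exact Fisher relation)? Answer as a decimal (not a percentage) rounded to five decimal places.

0.01703

After-tax nominal return = 6.9% × (1 − 0.342) = 4.5402%.
1 + r = 1.045402 / 1.02790 = 1.017027
After-tax real rate = 1.017027 − 1 → 0.01703.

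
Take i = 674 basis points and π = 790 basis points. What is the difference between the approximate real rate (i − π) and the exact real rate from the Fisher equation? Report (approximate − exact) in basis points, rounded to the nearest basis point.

Approximate: r ≈ 6.740% − 7.900% = -1.1600%
Exact: (1 + 0.0674)/(1 + 0.0790) − 1 = -1.0751%
Error = -1.1600% − (-1.0751%) = -0.0849% → -8 basis points.

-8 basis points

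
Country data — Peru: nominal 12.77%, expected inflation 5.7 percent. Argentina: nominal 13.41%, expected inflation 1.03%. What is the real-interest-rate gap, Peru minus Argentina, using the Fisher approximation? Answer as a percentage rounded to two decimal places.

Peru: 12.77% − 5.7% = 7.070%
Argentina: 13.41% − 1.03% = 12.380%
Differential = -5.310% → -5.31%.

-5.31%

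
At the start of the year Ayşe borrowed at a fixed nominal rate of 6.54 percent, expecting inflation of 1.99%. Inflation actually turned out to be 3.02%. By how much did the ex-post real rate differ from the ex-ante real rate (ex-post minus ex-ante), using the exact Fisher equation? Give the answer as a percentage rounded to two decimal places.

Ex-ante: (1 + 0.0654)/(1 + 0.0199) − 1 = 4.4612%
Ex-post: (1 + 0.0654)/(1 + 0.0302) − 1 = 3.4168%
Difference (ex-post − ex-ante) = -1.0444% → -1.04%.

-1.04%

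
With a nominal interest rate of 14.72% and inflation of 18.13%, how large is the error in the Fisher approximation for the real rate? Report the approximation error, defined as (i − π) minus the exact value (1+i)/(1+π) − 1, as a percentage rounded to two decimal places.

-0.52%

Approximate: r ≈ 14.720% − 18.130% = -3.4100%
Exact: (1 + 0.1472)/(1 + 0.1813) − 1 = -2.8867%
Error = -3.4100% − (-2.8867%) = -0.5233% → -0.52%.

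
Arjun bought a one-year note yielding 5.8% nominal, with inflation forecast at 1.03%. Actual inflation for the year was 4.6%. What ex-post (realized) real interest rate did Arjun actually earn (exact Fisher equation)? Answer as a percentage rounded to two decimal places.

1.15%

Ex-post: (1 + 0.0580)/(1 + 0.0460) − 1 = 1.1472%
So the realized real rate is 1.15%.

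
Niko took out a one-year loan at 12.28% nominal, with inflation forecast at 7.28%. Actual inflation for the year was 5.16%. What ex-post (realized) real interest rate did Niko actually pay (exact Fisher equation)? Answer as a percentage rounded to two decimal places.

Ex-post: (1 + 0.1228)/(1 + 0.0516) − 1 = 6.7706%
So the realized real rate is 6.77%.

6.77%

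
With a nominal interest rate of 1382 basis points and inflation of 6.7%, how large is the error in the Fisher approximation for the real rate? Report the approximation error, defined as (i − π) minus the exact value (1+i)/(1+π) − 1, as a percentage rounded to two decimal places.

Approximate: r ≈ 13.820% − 6.700% = 7.1200%
Exact: (1 + 0.1382)/(1 + 0.0670) − 1 = 6.6729%
Error = 7.1200% − 6.6729% = 0.4471% → 0.45%.

0.45%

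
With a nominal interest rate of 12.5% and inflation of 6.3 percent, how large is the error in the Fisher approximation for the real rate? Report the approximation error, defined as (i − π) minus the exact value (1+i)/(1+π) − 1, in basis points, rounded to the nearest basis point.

37 basis points

Approximate: r ≈ 12.500% − 6.300% = 6.2000%
Exact: (1 + 0.1250)/(1 + 0.0630) − 1 = 5.8325%
Error = 6.2000% − 5.8325% = 0.3675% → 37 basis points.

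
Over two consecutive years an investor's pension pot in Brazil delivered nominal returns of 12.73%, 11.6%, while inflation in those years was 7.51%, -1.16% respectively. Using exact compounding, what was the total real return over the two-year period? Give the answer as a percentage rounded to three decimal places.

Compound the nominal returns: 1.1273 × 1.1160 = 1.258067.
Compound inflation: 1.0751 × 0.9884 = 1.062629.
Deflate: 1.258067 / 1.062629 = 1.183919.
Total real return = 1.183919 − 1 → 18.392%.

18.392%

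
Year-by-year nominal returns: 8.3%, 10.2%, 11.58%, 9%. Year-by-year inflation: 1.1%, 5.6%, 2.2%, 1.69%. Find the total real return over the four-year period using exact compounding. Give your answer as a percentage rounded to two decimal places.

Nominal growth factor = 1.0830 × 1.1020 × 1.1158 × 1.0900 = 1.451520
Price-level growth factor = 1.0110 × 1.0560 × 1.0220 × 1.0169 = 1.109543
Real growth factor = 1.451520 / 1.109543 = 1.308214
Total real return = 1.308214 − 1 → 30.82%.

30.82%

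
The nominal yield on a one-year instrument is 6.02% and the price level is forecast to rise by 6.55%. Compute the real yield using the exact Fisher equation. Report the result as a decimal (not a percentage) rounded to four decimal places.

By the Fisher identity, 1 + r = (1 + i)/(1 + π).
1 + r = 1.06020 / 1.06550 = 0.995026
r = 0.995026 − 1 = -0.4974%, i.e. -0.0050.

-0.0050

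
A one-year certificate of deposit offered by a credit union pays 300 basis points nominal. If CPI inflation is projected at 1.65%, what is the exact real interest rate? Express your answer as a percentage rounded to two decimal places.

1.33%

By the Fisher relation, 1 + r = (1 + i)/(1 + π).
1 + r = 1.03000 / 1.01650 = 1.013281
r = 1.013281 − 1 = 1.3281%, i.e. 1.33%.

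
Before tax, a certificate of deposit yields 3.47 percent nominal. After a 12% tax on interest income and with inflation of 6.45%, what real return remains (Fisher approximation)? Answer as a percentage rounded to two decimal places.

After-tax nominal return = 3.47% × (1 − 0.12) = 3.0536%.
r ≈ 3.0536% − 6.45% → -3.40%.

-3.40%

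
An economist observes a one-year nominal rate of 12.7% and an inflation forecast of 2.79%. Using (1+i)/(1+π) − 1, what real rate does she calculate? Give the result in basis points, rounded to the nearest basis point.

By the Fisher identity, 1 + r = (1 + i)/(1 + π).
1 + r = 1.12700 / 1.02790 = 1.096410
r = 1.096410 − 1 = 9.6410%, i.e. 964 basis points.

964 basis points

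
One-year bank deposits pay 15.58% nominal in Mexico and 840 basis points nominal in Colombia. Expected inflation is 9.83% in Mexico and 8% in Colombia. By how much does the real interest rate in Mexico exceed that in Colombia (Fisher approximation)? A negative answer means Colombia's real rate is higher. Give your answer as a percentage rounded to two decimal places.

5.35%

Mexico: 15.58% − 9.83% = 5.750%
Colombia: 8.4% − 8% = 0.400%
Differential = 5.350% → 5.35%.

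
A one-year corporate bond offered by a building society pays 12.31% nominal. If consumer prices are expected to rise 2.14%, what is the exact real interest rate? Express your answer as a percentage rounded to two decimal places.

9.96%

1 + r = 1.12310 / 1.02140 = 1.099569
r = 1.099569 − 1 = 9.9569%, i.e. 9.96%.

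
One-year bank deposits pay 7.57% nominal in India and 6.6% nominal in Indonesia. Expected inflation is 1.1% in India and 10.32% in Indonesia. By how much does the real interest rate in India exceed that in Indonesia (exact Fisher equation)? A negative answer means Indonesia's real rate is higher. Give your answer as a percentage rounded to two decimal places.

9.77%

India: (1 + 0.0757)/(1 + 0.0110) − 1 = 6.3996%
Indonesia: (1 + 0.0660)/(1 + 0.1032) − 1 = -3.3720%
Differential = 6.3996% − (-3.3720%) = 9.7716% → 9.77%.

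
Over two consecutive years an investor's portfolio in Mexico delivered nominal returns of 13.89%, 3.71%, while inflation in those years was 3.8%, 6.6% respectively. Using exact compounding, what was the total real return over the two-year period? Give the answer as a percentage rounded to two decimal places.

6.75%

Nominal growth factor = 1.1389 × 1.0371 = 1.181153
Price-level growth factor = 1.0380 × 1.0660 = 1.106508
Real growth factor = 1.181153 / 1.106508 = 1.067460
Total real return = 1.067460 − 1 → 6.75%.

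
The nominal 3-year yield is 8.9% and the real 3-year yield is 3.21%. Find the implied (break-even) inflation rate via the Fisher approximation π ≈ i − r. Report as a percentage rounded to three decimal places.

π ≈ i − r = 8.9% − 3.21% → 5.690%.

5.690%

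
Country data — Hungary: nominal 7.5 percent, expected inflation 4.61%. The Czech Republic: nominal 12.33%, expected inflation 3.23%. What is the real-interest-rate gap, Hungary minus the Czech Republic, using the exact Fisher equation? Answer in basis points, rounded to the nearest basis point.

Hungary: (1 + 0.0750)/(1 + 0.0461) − 1 = 2.7626%
The Czech Republic: (1 + 0.1233)/(1 + 0.0323) − 1 = 8.8153%
Differential = 2.7626% − 8.8153% = -6.0526% → -605 basis points.

-605 basis points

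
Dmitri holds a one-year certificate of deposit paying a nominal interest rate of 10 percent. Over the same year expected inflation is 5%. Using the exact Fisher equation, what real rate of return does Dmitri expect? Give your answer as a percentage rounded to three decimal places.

By the Fisher equation, 1 + r = (1 + i)/(1 + π).
1 + r = 1.10000 / 1.05000 = 1.047619
r = 1.047619 − 1 = 4.7619%, i.e. 4.762%.

4.762%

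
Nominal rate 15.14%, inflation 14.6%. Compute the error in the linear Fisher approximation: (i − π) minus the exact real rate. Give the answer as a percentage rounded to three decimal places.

0.069%

Approximate: r ≈ 15.140% − 14.600% = 0.5400%
Exact: (1 + 0.1514)/(1 + 0.1460) − 1 = 0.4712%
Error = 0.5400% − 0.4712% = 0.0688% → 0.069%.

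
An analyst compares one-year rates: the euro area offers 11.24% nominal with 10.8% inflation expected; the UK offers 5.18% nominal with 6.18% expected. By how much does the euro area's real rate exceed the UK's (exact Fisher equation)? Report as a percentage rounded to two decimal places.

1.34%

The euro area: (1 + 0.1124)/(1 + 0.1080) − 1 = 0.3971%
The UK: (1 + 0.0518)/(1 + 0.0618) − 1 = -0.9418%
Differential = 0.3971% − (-0.9418%) = 1.3389% → 1.34%.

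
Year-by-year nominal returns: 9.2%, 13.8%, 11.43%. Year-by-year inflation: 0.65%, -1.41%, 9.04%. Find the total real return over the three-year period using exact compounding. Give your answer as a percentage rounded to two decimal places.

27.98%

Nominal growth factor = 1.0920 × 1.1380 × 1.1143 = 1.384736
Price-level growth factor = 1.0065 × 0.9859 × 1.0904 = 1.082013
Real growth factor = 1.384736 / 1.082013 = 1.279778
Total real return = 1.279778 − 1 → 27.98%.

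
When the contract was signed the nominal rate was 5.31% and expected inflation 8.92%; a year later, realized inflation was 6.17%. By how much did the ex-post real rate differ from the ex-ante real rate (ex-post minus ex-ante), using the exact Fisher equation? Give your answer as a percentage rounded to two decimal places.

Ex-ante: (1 + 0.0531)/(1 + 0.0892) − 1 = -3.3144%
Ex-post: (1 + 0.0531)/(1 + 0.0617) − 1 = -0.8100%
Difference (ex-post − ex-ante) = 2.5043% → 2.50%.

2.50%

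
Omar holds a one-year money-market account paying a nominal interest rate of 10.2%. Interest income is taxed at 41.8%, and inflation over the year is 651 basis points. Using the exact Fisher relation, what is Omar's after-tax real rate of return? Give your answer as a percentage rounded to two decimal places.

-0.54%

After-tax nominal return = 10.2% × (1 − 0.418) = 5.9364%.
1 + r = 1.059364 / 1.06510 = 0.994615
After-tax real rate = 0.994615 − 1 → -0.54%.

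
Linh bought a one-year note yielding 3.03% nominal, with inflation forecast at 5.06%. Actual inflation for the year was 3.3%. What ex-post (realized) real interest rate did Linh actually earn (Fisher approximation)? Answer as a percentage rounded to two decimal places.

Ex-post: 3.03% − 3.3% = -0.270%
So the realized real rate is -0.27%.

-0.27%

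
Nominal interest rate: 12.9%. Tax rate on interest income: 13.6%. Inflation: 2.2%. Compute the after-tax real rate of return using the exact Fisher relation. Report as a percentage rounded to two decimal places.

8.75%

After-tax nominal return = 12.9% × (1 − 0.136) = 11.1456%.
1 + r = 1.111456 / 1.02200 = 1.087530
After-tax real rate = 1.087530 − 1 → 8.75%.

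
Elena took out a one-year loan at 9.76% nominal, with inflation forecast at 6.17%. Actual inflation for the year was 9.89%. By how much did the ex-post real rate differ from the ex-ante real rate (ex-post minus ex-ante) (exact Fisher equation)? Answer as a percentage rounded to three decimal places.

Ex-ante: (1 + 0.0976)/(1 + 0.0617) − 1 = 3.3814%
Ex-post: (1 + 0.0976)/(1 + 0.0989) − 1 = -0.1183%
Difference (ex-post − ex-ante) = -3.4997% → -3.500%.

-3.500%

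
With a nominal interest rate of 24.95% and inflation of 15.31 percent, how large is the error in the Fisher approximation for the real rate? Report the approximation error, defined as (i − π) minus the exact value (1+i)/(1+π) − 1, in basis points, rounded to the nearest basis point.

128 basis points

Approximate: r ≈ 24.950% − 15.310% = 9.6400%
Exact: (1 + 0.2495)/(1 + 0.1531) − 1 = 8.3601%
Error = 9.6400% − 8.3601% = 1.2799% → 128 basis points.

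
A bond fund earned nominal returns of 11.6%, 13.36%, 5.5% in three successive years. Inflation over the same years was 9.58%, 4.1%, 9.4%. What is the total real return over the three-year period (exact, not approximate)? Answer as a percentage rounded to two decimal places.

6.95%

Compound the nominal returns: 1.1160 × 1.1336 × 1.0550 = 1.334678.
Compound inflation: 1.0958 × 1.0410 × 1.0940 = 1.247956.
Deflate: 1.334678 / 1.247956 = 1.069491.
Total real return = 1.069491 − 1 → 6.95%.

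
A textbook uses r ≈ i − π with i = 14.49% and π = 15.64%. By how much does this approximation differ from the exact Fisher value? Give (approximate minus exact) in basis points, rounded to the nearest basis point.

Approximate: r ≈ 14.490% − 15.640% = -1.1500%
Exact: (1 + 0.1449)/(1 + 0.1564) − 1 = -0.9945%
Error = -1.1500% − (-0.9945%) = -0.1555% → -16 basis points.

-16 basis points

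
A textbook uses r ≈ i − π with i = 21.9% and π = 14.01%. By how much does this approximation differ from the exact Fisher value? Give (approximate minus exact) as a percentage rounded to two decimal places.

Approximate: r ≈ 21.900% − 14.010% = 7.8900%
Exact: (1 + 0.2190)/(1 + 0.1401) − 1 = 6.9204%
Error = 7.8900% − 6.9204% = 0.9696% → 0.97%.

0.97%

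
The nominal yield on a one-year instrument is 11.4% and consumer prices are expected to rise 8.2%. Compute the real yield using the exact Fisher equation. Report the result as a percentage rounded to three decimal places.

2.957%

By the Fisher equation, 1 + r = (1 + i)/(1 + π).
1 + r = 1.11400 / 1.08200 = 1.0295749
r = 1.0295749 − 1 = 2.95749%, i.e. 2.957%.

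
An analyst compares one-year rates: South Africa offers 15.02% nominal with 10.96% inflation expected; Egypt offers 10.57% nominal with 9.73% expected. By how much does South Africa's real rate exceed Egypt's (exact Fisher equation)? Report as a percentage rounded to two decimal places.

2.89%

South Africa: (1 + 0.1502)/(1 + 0.1096) − 1 = 3.6590%
Egypt: (1 + 0.1057)/(1 + 0.0973) − 1 = 0.7655%
Differential = 3.6590% − 0.7655% = 2.8935% → 2.89%.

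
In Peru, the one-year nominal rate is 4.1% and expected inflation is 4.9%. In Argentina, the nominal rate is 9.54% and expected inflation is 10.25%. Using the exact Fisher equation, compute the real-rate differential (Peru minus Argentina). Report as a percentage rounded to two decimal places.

-0.12%

Peru: (1 + 0.0410)/(1 + 0.0490) − 1 = -0.7626%
Argentina: (1 + 0.0954)/(1 + 0.1025) − 1 = -0.6440%
Differential = -0.7626% − (-0.6440%) = -0.1186% → -0.12%.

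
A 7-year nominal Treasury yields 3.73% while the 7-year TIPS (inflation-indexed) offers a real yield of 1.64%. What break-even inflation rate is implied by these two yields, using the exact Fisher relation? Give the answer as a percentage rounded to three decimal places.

2.056%

(1 + π) = (1 + i)/(1 + r) = 1.03730 / 1.01640 = 1.020563
Break-even inflation = 1.020563 − 1 → 2.056%.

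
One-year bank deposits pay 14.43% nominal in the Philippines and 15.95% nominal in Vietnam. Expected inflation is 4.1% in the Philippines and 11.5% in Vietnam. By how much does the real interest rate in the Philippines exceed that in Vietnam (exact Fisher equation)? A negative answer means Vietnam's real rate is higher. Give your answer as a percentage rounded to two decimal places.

The Philippines: (1 + 0.1443)/(1 + 0.0410) − 1 = 9.9232%
Vietnam: (1 + 0.1595)/(1 + 0.1150) − 1 = 3.9910%
Differential = 9.9232% − 3.9910% = 5.9321% → 5.93%.

5.93%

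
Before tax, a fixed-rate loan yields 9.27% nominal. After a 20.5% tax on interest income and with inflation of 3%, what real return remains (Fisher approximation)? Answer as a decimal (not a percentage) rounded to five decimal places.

After-tax nominal return = 9.27% × (1 − 0.205) = 7.36965%.
r ≈ 7.36965% − 3% → 0.04370.

0.04370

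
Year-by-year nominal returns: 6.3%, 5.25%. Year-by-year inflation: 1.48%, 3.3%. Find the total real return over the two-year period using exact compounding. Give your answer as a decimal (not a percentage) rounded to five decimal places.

Compound the nominal returns: 1.0630 × 1.0525 = 1.118808.
Compound inflation: 1.0148 × 1.0330 = 1.048288.
Deflate: 1.118808 / 1.048288 = 1.067271.
Total real return = 1.067271 − 1 → 0.06727.

0.06727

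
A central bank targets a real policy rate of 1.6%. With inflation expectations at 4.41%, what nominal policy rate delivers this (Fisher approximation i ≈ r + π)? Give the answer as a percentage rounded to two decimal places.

6.01%

i ≈ r + π = 1.6% + 4.41% = 6.01%.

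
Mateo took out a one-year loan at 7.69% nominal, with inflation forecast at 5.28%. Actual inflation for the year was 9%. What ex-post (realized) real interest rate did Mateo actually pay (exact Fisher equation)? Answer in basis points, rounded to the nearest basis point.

-120 basis points

Ex-post: (1 + 0.0769)/(1 + 0.0900) − 1 = -1.2018%
So the realized real rate is -120 basis points.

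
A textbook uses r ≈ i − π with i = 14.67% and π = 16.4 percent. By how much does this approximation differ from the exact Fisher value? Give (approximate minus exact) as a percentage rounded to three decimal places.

-0.244%

Approximate: r ≈ 14.670% − 16.400% = -1.7300%
Exact: (1 + 0.1467)/(1 + 0.1640) − 1 = -1.4863%
Error = -1.7300% − (-1.4863%) = -0.2437% → -0.244%.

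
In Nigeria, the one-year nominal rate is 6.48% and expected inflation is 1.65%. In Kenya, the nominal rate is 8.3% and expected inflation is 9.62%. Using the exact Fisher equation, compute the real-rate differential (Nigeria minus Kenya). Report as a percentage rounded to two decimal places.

5.96%

Nigeria: (1 + 0.0648)/(1 + 0.0165) − 1 = 4.7516%
Kenya: (1 + 0.0830)/(1 + 0.0962) − 1 = -1.2042%
Differential = 4.7516% − (-1.2042%) = 5.9558% → 5.96%.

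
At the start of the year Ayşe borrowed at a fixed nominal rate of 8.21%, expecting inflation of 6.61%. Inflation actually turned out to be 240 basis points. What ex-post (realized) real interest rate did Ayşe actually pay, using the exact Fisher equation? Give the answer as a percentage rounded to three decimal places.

5.674%

Ex-post: (1 + 0.0821)/(1 + 0.0240) − 1 = 5.6738%
So the realized real rate is 5.674%.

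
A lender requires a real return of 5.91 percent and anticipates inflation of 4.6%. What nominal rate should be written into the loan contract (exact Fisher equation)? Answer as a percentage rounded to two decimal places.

10.78%

(1 + i) = (1 + r)(1 + π) = 1.05910 × 1.04600 = 1.1078186
i = 1.1078186 − 1, so the required nominal rate is 10.78%.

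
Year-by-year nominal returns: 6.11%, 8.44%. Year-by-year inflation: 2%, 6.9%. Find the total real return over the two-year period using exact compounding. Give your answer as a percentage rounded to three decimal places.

Compound the nominal returns: 1.0611 × 1.0844 = 1.150657.
Compound inflation: 1.0200 × 1.0690 = 1.090380.
Deflate: 1.150657 / 1.090380 = 1.055281.
Total real return = 1.055281 − 1 → 5.528%.

5.528%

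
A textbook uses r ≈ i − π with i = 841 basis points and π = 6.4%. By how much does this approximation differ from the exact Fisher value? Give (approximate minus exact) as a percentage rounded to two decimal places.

Approximate: r ≈ 8.410% − 6.400% = 2.0100%
Exact: (1 + 0.0841)/(1 + 0.0640) − 1 = 1.8891%
Error = 2.0100% − 1.8891% = 0.1209% → 0.12%.

0.12%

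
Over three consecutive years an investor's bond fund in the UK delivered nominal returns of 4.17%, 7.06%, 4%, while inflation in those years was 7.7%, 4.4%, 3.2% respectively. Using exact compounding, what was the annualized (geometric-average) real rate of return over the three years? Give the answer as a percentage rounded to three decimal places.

Nominal growth factor = 1.0417 × 1.0706 × 1.0400 = 1.15985378
Price-level growth factor = 1.0770 × 1.0440 × 1.0320 = 1.16036842
Real growth factor = 1.15985378 / 1.16036842 = 0.99955649
Annualized real rate = 0.99955649^(1/3) − 1 = -0.0148% → -0.015%.

-0.015%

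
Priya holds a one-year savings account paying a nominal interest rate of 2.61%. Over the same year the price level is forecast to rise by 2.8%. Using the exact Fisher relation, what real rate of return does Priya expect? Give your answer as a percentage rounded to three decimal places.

By the Fisher relation, 1 + r = (1 + i)/(1 + π).
1 + r = 1.02610 / 1.02800 = 0.998152
r = 0.998152 − 1 = -0.1848%, i.e. -0.185%.

-0.185%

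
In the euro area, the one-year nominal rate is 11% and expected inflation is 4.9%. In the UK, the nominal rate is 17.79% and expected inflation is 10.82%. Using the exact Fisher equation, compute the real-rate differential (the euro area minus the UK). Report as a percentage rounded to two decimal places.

The euro area: (1 + 0.1100)/(1 + 0.0490) − 1 = 5.8151%
The UK: (1 + 0.1779)/(1 + 0.1082) − 1 = 6.2895%
Differential = 5.8151% − 6.2895% = -0.4744% → -0.47%.

-0.47%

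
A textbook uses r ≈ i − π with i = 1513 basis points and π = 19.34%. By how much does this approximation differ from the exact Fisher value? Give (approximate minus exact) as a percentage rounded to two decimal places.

Approximate: r ≈ 15.130% − 19.340% = -4.2100%
Exact: (1 + 0.1513)/(1 + 0.1934) − 1 = -3.5277%
Error = -4.2100% − (-3.5277%) = -0.6823% → -0.68%.

-0.68%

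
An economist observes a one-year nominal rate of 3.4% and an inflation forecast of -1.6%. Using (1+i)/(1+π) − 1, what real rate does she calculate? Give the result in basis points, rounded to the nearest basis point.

By the Fisher relation, 1 + r = (1 + i)/(1 + π).
1 + r = 1.03400 / 0.98400 = 1.050813
r = 1.050813 − 1 = 5.0813%, i.e. 508 basis points.

508 basis points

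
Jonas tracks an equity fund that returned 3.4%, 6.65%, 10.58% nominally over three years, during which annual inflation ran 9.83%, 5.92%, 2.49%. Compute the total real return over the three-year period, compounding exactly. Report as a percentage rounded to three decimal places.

Nominal growth factor = 1.0340 × 1.0665 × 1.1058 = 1.219433
Price-level growth factor = 1.0983 × 1.0592 × 1.0249 = 1.192286
Real growth factor = 1.219433 / 1.192286 = 1.022769
Total real return = 1.022769 − 1 → 2.277%.

2.277%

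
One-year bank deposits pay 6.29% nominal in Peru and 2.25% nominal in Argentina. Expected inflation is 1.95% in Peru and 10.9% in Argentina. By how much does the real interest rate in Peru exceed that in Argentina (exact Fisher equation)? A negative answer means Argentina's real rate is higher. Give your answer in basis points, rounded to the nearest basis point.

Peru: (1 + 0.0629)/(1 + 0.0195) − 1 = 4.2570%
Argentina: (1 + 0.0225)/(1 + 0.1090) − 1 = -7.7998%
Differential = 4.2570% − (-7.7998%) = 12.0568% → 1206 basis points.

1206 basis points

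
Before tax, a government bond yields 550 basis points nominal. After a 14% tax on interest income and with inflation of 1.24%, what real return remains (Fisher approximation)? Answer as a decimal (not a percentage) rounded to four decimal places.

0.0349

After-tax nominal return = 5.5% × (1 − 0.14) = 4.7300%.
r ≈ 4.7300% − 1.24% → 0.0349.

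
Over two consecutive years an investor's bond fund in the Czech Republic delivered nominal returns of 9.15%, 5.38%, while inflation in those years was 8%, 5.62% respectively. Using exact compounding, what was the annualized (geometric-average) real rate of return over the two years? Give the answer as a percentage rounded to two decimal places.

Nominal growth factor = 1.0915 × 1.0538 = 1.15022270
Price-level growth factor = 1.0800 × 1.0562 = 1.14069600
Real growth factor = 1.15022270 / 1.14069600 = 1.00835166
Annualized real rate = 1.00835166^(1/2) − 1 = 0.4167% → 0.42%.

0.42%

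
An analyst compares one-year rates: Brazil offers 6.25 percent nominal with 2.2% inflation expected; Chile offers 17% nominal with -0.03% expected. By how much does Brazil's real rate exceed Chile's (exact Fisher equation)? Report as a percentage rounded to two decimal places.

Brazil: (1 + 0.0625)/(1 + 0.0220) − 1 = 3.9628%
Chile: (1 + 0.1700)/(1 − 0.0003) − 1 = 17.0351%
Differential = 3.9628% − 17.0351% = -13.0723% → -13.07%.

-13.07%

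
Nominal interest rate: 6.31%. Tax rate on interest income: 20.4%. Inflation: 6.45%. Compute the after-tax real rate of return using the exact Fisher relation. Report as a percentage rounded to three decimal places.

After-tax nominal return = 6.31% × (1 − 0.204) = 5.02276%.
1 + r = 1.0502276 / 1.06450 = 0.986592
After-tax real rate = 0.986592 − 1 → -1.341%.

-1.341%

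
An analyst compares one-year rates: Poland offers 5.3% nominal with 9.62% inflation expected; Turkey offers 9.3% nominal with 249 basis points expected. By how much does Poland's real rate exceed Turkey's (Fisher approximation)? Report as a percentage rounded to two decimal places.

Poland: 5.3% − 9.62% = -4.320%
Turkey: 9.3% − 2.49% = 6.810%
Differential = -11.130% → -11.13%.

-11.13%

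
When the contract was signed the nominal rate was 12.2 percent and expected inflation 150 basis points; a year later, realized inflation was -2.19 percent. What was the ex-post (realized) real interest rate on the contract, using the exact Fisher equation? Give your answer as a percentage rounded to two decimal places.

14.71%

Ex-post: (1 + 0.1220)/(1 − 0.0219) − 1 = 14.7122%
So the realized real rate is 14.71%.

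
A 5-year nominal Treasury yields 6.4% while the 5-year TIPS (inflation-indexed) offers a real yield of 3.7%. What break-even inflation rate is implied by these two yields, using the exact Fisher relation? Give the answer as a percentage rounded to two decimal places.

2.60%

(1 + π) = (1 + i)/(1 + r) = 1.06400 / 1.03700 = 1.026037
Break-even inflation = 1.026037 − 1 → 2.60%.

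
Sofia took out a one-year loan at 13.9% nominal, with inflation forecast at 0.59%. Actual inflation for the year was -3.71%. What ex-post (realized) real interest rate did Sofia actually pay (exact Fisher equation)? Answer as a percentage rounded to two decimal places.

Ex-post: (1 + 0.1390)/(1 − 0.0371) − 1 = 18.2885%
So the realized real rate is 18.29%.

18.29%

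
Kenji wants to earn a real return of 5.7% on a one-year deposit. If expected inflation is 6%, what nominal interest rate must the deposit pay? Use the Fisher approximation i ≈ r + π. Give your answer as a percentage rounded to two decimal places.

i ≈ r + π = 5.7% + 6% = 11.70%.

11.70%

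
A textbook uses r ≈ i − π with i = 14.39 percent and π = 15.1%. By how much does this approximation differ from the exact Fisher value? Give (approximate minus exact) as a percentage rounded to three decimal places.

Approximate: r ≈ 14.390% − 15.100% = -0.7100%
Exact: (1 + 0.1439)/(1 + 0.1510) − 1 = -0.6169%
Error = -0.7100% − (-0.6169%) = -0.0931% → -0.093%.

-0.093%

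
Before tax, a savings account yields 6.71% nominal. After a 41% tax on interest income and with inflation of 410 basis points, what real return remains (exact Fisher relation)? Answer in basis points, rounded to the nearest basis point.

-14 basis points

After-tax nominal return = 6.71% × (1 − 0.41) = 3.9589%.
1 + r = 1.039589 / 1.04100 = 0.998645
After-tax real rate = 0.998645 − 1 → -14 basis points.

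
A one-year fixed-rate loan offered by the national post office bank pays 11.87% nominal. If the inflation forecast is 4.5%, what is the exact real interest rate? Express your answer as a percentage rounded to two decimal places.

7.05%

By the Fisher relation, 1 + r = (1 + i)/(1 + π).
1 + r = 1.11870 / 1.04500 = 1.070526
r = 1.070526 − 1 = 7.0526%, i.e. 7.05%.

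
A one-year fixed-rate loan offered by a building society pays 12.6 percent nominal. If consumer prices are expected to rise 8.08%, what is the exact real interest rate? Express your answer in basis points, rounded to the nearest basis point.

418 basis points

By the Fisher relation, 1 + r = (1 + i)/(1 + π).
1 + r = 1.12600 / 1.08080 = 1.041821
r = 1.041821 − 1 = 4.1821%, i.e. 418 basis points.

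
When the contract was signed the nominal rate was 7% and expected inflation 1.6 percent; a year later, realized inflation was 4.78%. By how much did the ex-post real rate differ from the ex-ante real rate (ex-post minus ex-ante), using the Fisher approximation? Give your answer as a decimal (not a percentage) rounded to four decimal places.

Ex-ante: 7% − 1.6% = 5.400%
Ex-post: 7% − 4.78% = 2.220%
Difference (ex-post − ex-ante) = -3.1800% → -0.0318.

-0.0318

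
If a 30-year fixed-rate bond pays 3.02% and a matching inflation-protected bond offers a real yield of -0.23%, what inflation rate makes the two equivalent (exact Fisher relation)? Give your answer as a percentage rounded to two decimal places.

(1 + π) = (1 + i)/(1 + r) = 1.03020 / 0.99770 = 1.032575
Break-even inflation = 1.032575 − 1 → 3.26%.

3.26%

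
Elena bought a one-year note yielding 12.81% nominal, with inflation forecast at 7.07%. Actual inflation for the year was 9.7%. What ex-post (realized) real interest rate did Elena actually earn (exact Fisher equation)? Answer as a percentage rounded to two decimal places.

2.84%

Ex-post: (1 + 0.1281)/(1 + 0.0970) − 1 = 2.835005%
So the realized real rate is 2.84%.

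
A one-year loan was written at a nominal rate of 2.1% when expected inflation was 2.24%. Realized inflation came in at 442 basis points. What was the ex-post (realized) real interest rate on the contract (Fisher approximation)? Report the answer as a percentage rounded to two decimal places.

-2.32%

Ex-post: 2.1% − 4.42% = -2.320%
So the realized real rate is -2.32%.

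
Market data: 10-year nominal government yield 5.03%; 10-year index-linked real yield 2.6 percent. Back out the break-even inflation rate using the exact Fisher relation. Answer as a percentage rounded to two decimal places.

(1 + π) = (1 + i)/(1 + r) = 1.05030 / 1.02600 = 1.023684
Break-even inflation = 1.023684 − 1 → 2.37%.

2.37%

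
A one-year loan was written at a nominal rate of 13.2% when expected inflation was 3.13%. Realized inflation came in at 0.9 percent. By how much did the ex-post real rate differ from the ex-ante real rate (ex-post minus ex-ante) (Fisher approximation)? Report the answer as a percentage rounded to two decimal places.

Ex-ante: 13.2% − 3.13% = 10.070%
Ex-post: 13.2% − 0.9% = 12.300%
Difference (ex-post − ex-ante) = 2.2300% → 2.23%.

2.23%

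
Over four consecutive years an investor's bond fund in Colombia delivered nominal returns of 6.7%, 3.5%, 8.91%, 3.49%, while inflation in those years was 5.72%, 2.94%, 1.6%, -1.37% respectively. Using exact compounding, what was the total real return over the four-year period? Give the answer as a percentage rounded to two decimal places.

14.14%

Nominal growth factor = 1.0670 × 1.0350 × 1.0891 × 1.0349 = 1.244718
Price-level growth factor = 1.0572 × 1.0294 × 1.0160 × 0.9863 = 1.090546
Real growth factor = 1.244718 / 1.090546 = 1.141371
Total real return = 1.141371 − 1 → 14.14%.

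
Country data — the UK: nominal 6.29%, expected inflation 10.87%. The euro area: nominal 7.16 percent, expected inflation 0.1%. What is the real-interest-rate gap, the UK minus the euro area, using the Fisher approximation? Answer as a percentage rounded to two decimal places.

The UK: 6.29% − 10.87% = -4.580%
The euro area: 7.16% − 0.1% = 7.060%
Differential = -11.640% → -11.64%.

-11.64%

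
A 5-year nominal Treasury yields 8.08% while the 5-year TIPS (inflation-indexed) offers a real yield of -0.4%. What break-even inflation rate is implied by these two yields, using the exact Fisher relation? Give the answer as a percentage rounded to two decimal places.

8.51%

(1 + π) = (1 + i)/(1 + r) = 1.08080 / 0.99600 = 1.085141
Break-even inflation = 1.085141 − 1 → 8.51%.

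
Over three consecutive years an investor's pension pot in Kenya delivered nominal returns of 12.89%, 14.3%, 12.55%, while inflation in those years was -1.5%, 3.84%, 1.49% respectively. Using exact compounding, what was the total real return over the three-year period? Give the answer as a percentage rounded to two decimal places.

Compound the nominal returns: 1.1289 × 1.1430 × 1.1255 = 1.452269.
Compound inflation: 0.9850 × 1.0384 × 1.0149 = 1.038064.
Deflate: 1.452269 / 1.038064 = 1.399017.
Total real return = 1.399017 − 1 → 39.90%.

39.90%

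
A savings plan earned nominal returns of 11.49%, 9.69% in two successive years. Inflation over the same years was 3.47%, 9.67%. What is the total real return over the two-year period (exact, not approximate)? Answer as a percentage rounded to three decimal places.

Compound the nominal returns: 1.1149 × 1.0969 = 1.222934.
Compound inflation: 1.0347 × 1.0967 = 1.134755.
Deflate: 1.222934 / 1.134755 = 1.077707.
Total real return = 1.077707 − 1 → 7.771%.

7.771%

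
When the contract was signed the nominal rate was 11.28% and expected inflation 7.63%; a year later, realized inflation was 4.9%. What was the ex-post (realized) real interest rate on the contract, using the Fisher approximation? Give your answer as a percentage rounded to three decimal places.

6.380%

Ex-post: 11.28% − 4.9% = 6.380%
So the realized real rate is 6.380%.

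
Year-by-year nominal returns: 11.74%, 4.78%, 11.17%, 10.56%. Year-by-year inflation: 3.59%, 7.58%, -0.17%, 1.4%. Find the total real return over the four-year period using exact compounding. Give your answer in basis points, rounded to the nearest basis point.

Compound the nominal returns: 1.1174 × 1.0478 × 1.1117 × 1.1056 = 1.439039.
Compound inflation: 1.0359 × 1.0758 × 0.9983 × 1.0140 = 1.128102.
Deflate: 1.439039 / 1.128102 = 1.275629.
Total real return = 1.275629 − 1 → 2756 basis points.

2756 basis points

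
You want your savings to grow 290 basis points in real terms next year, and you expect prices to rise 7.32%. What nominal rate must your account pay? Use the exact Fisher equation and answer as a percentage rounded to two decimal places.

10.43%

(1 + i) = (1 + r)(1 + π) = 1.02900 × 1.07320 = 1.1043228
i = 1.1043228 − 1, so the required nominal rate is 10.43%.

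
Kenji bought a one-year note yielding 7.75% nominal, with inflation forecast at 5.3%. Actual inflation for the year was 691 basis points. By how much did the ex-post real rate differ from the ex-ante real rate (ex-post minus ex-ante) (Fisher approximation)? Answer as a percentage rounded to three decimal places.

-1.610%

Ex-ante: 7.75% − 5.3% = 2.450%
Ex-post: 7.75% − 6.91% = 0.840%
Difference (ex-post − ex-ante) = -1.6100% → -1.610%.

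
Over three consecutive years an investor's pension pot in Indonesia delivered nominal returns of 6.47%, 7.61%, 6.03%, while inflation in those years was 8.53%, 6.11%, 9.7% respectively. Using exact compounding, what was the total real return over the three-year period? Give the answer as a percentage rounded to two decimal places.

Nominal growth factor = 1.0647 × 1.0761 × 1.0603 = 1.214811
Price-level growth factor = 1.0853 × 1.0611 × 1.0970 = 1.263318
Real growth factor = 1.214811 / 1.263318 = 0.961603
Total real return = 0.961603 − 1 → -3.84%.

-3.84%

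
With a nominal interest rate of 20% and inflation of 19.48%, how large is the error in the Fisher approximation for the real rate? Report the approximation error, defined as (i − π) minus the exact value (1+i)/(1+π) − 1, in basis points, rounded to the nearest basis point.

8 basis points

Approximate: r ≈ 20.000% − 19.480% = 0.5200%
Exact: (1 + 0.2000)/(1 + 0.1948) − 1 = 0.4352%
Error = 0.5200% − 0.4352% = 0.0848% → 8 basis points.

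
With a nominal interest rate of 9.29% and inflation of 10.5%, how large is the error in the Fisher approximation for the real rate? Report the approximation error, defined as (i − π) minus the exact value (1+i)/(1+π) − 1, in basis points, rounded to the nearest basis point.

-11 basis points

Approximate: r ≈ 9.290% − 10.500% = -1.2100%
Exact: (1 + 0.0929)/(1 + 0.1050) − 1 = -1.09502%
Error = -1.2100% − (-1.09502%) = -0.11498% → -11 basis points.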